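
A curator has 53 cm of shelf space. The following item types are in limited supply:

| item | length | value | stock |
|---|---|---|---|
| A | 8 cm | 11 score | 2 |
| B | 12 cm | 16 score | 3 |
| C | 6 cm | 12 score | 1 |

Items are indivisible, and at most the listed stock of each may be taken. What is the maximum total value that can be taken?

71 score

Best selections within length 53 and stock limits:
- 1×A + 3×B + 1×C: length 50, value 71
- 2×A + 3×B: length 52, value 70
- 2×A + 2×B + 1×C: length 46, value 66
- 3×B + 1×C: length 42, value 60
Best: 71 score.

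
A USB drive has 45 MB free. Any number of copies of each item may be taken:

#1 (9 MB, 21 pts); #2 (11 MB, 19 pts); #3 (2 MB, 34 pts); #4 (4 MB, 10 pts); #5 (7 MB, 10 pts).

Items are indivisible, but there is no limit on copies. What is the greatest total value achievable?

748 pts

Best value-per-unit is #3 at 34/2, and filling with it alone uses size 22×2=44. No mix of the others beats 22×34 = 748.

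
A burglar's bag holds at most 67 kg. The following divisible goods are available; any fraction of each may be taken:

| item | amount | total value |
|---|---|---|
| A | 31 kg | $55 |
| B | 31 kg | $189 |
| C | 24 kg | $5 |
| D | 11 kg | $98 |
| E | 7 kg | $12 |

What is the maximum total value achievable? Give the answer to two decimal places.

331.35

Take in order of value per unit:
- D (98/11 per unit): all 11 → value 98, running total 98.00
- B (189/31 per unit): all 31 → value 189, running total 287.00
- A (55/31 per unit): 25 of 31 → value 25×55/31 = 44.3548, running total 331.35
Total 331.35.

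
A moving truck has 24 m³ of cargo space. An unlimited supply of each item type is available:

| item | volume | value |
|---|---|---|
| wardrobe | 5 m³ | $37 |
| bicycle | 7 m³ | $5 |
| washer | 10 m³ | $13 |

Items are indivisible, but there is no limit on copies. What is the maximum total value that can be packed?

$148

Best value-per-unit is wardrobe at 37/5, and filling with it alone uses volume 4×5=20. No mix of the others beats 4×37 = 148.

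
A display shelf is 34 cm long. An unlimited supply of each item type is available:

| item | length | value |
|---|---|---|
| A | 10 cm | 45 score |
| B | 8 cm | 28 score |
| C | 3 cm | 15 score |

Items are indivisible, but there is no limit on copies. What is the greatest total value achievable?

Best value-per-unit is C at 15/3; filling with it alone gives 11×15 = 165.
Optimal mix: 1×A + 8×C → length 34, value 165.

165 score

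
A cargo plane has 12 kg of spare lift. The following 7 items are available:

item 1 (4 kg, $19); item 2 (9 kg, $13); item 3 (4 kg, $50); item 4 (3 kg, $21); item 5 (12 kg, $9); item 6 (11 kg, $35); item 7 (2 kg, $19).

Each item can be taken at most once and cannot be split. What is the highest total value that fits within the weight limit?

This is a 0/1 knapsack; check combinations near the capacity.
- item 3+item 4+item 7: weight 4+3+2=9, value 50+21+19=90
- item 1+item 3+item 4: weight 4+4+3=11, value 19+50+21=90
- item 1+item 3+item 7: weight 4+4+2=10, value 19+50+19=88
- item 3+item 4: weight 4+3=7, value 50+21=71
Best: $90.

$90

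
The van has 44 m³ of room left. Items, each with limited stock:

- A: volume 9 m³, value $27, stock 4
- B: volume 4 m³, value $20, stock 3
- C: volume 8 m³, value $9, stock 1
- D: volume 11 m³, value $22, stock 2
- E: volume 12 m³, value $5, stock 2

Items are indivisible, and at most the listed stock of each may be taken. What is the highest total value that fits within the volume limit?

$148

Best selections within volume 44 and stock limits:
- 4×A + 2×B: volume 44, value 148
- 3×A + 3×B: volume 39, value 141
- 2×A + 3×B + 1×D: volume 41, value 136
Best: $148.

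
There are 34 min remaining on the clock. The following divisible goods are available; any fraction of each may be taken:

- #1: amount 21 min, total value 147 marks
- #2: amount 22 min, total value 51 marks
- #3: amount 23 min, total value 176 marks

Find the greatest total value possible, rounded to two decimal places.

253.00

Take in order of value per unit:
- #3 (176/23 per unit): all 23 → value 176, running total 176.00
- #1 (147/21 per unit): 11 of 21 → value 11×147/21 = 77.0000, running total 253.00
Total 253.00.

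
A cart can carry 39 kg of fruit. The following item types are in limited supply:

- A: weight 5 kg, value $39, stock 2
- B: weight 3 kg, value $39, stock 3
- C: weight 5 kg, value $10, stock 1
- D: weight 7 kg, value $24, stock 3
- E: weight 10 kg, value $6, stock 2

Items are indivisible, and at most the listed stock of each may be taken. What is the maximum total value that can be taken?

$253

Top feasible selections:
- 2×A + 3×B + 1×C + 2×D: weight 38, value 253
- 2×A + 3×B + 2×D: weight 33, value 243
- 2×A + 3×B + 1×C + 1×D: weight 31, value 229
Best: $253.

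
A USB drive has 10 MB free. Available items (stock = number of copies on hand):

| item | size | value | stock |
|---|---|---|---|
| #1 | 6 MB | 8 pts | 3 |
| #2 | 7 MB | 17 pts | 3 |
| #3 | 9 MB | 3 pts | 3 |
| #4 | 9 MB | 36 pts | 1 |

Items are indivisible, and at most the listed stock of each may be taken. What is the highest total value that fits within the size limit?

Top feasible selections:
- 1×#4: size 9, value 36
- 1×#2: size 7, value 17
- 1×#1: size 6, value 8
Best: 36 pts.

36 pts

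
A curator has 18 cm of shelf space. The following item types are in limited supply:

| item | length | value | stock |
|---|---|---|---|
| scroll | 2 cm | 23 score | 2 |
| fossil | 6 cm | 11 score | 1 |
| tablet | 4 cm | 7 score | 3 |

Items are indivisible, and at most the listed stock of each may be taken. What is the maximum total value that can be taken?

Top feasible selections:
- 2×scroll + 1×fossil + 2×tablet: length 18, value 71
- 2×scroll + 3×tablet: length 16, value 67
- 2×scroll + 1×fossil + 1×tablet: length 14, value 64
Best: 71 score.

71 score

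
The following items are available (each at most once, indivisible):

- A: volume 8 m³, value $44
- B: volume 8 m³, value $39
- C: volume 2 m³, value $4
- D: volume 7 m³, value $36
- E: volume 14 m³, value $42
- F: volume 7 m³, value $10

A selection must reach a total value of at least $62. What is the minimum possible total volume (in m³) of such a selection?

15

Subsets with value ≥ 62, sorted by total volume:
- A+D: volume 15, value 80
- B+D: volume 15, value 75
- A+B: volume 16, value 83
Minimum volume: 15 m³.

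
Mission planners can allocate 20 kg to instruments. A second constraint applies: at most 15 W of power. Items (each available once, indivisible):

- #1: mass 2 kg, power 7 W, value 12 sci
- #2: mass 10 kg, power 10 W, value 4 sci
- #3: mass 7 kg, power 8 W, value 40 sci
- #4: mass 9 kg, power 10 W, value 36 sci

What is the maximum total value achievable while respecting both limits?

Feasible sets respecting both limits:
- #1+#3: mass 9, power 15, value 52
- #3: mass 7, power 8, value 40
- #4: mass 9, power 10, value 36
Best: 52 sci.

52 sci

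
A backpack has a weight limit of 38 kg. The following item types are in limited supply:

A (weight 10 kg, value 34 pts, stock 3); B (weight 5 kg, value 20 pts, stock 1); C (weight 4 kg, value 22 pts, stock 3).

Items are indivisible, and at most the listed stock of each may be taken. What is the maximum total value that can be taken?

154 pts

Best selections within weight 38 and stock limits:
- 2×A + 1×B + 3×C: weight 37, value 154
- 3×A + 2×C: weight 38, value 146
Best: 154 pts.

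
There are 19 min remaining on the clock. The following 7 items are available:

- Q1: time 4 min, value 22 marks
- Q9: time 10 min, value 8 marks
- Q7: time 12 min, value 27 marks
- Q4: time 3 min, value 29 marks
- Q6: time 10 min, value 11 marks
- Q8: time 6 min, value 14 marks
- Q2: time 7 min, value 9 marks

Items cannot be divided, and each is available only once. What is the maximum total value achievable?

Check high-value combinations within 19 min:
- Q1+Q7+Q4: time 4+12+3=19, value 22+27+29=78
- Q1+Q4+Q8: time 4+3+6=13, value 22+29+14=65
- Q1+Q4+Q6: time 4+3+10=17, value 22+29+11=62
Best: 78 marks.

78 marks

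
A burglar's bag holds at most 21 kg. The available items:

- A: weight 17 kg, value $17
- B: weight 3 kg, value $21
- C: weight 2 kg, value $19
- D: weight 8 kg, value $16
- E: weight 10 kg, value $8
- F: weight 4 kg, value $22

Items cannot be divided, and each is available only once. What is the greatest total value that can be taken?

Check high-value combinations within 21 kg:
- B+C+D+F: weight 3+2+8+4=17, value 21+19+16+22=78
- B+C+E+F: weight 3+2+10+4=19, value 21+19+8+22=70
- B+C+F: weight 3+2+4=9, value 21+19+22=62
- B+D+F: weight 3+8+4=15, value 21+16+22=59
- C+D+F: weight 2+8+4=14, value 19+16+22=57
Best: $78.

$78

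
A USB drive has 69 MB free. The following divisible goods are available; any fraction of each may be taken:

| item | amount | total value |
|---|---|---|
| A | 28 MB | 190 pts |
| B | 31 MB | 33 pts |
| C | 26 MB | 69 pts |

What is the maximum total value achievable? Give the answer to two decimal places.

274.97

Take in order of value per unit:
- A (190/28 per unit): all 28 → value 190, running total 190.00
- C (69/26 per unit): all 26 → value 69, running total 259.00
- B (33/31 per unit): 15 of 31 → value 15×33/31 = 15.9677, running total 274.97
Total 274.97.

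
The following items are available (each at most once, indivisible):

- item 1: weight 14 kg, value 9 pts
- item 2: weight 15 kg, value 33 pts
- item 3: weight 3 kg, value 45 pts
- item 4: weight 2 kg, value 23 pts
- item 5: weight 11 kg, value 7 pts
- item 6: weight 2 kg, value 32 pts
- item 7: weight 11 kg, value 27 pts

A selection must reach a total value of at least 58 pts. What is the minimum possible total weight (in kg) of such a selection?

5

Subsets with value ≥ 58, sorted by total weight:
- item 3+item 6: weight 5, value 77
- item 3+item 4: weight 5, value 68
Minimum weight: 5 kg.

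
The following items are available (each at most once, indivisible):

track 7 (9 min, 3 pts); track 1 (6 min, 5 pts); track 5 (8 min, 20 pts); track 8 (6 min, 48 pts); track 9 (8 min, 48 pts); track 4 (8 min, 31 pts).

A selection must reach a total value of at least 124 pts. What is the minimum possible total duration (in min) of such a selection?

Subsets with value ≥ 124, sorted by total duration:
- track 8+track 9+track 4: duration 22, value 127
- track 1+track 8+track 9+track 4: duration 28, value 132
Minimum duration: 22 min.

22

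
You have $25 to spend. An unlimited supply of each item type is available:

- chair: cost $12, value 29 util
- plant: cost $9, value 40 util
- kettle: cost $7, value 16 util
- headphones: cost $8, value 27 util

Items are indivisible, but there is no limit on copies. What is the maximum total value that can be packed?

Best value-per-unit is plant at 40/9; filling with it alone gives 2×40 = 80.
Optimal mix: 2×plant + 1×kettle → cost 25, value 96.

96 util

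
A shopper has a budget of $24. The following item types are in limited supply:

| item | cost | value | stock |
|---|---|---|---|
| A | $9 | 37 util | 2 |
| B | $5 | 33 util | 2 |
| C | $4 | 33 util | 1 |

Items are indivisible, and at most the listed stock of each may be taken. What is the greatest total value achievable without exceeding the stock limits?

Top feasible selections:
- 1×A + 2×B + 1×C: cost 23, value 136
- 2×A + 1×C: cost 22, value 107
- 2×A + 1×B: cost 23, value 107
- 1×A + 1×B + 1×C: cost 18, value 103
Best: 136 util.

136 util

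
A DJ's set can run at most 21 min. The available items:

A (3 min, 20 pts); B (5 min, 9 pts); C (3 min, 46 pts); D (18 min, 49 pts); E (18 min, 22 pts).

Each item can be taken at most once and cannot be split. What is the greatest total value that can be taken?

95 pts

Check high-value combinations within 21 min:
- C+D: duration 3+18=21, value 46+49=95
- A+B+C: duration 3+5+3=11, value 20+9+46=75
- A+D: duration 3+18=21, value 20+49=69
- C+E: duration 3+18=21, value 46+22=68
- A+C: duration 3+3=6, value 20+46=66
Best: 95 pts.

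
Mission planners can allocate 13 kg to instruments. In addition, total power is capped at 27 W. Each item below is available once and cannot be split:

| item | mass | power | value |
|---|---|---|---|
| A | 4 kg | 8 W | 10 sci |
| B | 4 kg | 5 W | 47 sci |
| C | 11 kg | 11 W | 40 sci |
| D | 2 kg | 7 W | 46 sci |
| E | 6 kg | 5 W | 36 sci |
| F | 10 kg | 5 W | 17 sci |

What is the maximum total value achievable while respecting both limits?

129 sci

Feasible sets respecting both limits:
- B+D+E: mass 12, power 17, value 129
- A+B+D: mass 10, power 20, value 103
- B+D: mass 6, power 12, value 93
Best: 129 sci.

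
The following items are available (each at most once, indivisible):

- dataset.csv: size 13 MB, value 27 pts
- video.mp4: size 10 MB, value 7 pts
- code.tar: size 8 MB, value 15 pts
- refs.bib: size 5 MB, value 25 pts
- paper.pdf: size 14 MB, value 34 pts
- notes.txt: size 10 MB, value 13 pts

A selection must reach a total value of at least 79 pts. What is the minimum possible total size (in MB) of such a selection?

Subsets with value ≥ 79, sorted by total size:
- dataset.csv+refs.bib+paper.pdf: size 32, value 86
- dataset.csv+code.tar+refs.bib+notes.txt: size 36, value 80
Minimum size: 32 MB.

32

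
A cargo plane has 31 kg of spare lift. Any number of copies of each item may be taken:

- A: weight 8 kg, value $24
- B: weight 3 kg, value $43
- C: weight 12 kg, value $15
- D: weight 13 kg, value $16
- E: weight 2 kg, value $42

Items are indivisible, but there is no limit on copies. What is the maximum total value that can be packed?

$631

Best value-per-unit is E at 42/2; filling with it alone gives 15×42 = 630.
Optimal mix: 1×B + 14×E → weight 31, value 631.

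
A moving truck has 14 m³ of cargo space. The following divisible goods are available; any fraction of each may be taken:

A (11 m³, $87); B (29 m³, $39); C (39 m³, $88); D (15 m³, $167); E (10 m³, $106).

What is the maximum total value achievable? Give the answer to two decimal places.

Take in order of value per unit:
- D (167/15 per unit): 14 of 15 → value 14×167/15 = 155.8667, running total 155.87
Total 155.87.

155.87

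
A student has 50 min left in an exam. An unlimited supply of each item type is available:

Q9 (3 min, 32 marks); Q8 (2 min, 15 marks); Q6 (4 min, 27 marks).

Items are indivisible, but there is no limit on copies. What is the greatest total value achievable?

Best value-per-unit is Q9 at 32/3; filling with it alone gives 16×32 = 512.
Optimal mix: 16×Q9 + 1×Q8 → time 50, value 527.

527 marks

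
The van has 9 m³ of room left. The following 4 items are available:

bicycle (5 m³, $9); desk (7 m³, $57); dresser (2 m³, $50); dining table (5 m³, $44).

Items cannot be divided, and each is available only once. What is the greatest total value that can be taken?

$107

Check high-value combinations within 9 m³:
- desk+dresser: volume 7+2=9, value 57+50=107
- dresser+dining table: volume 2+5=7, value 50+44=94
- bicycle+dresser: volume 5+2=7, value 9+50=59
- desk: volume 7, value 57
Best: $107.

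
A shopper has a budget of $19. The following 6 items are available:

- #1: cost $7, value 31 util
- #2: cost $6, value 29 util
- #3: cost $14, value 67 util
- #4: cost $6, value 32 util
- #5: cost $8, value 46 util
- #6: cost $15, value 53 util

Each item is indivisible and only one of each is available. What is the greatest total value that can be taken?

92 util

Check high-value combinations within $19:
- #1+#2+#4: cost 7+6+6=19, value 31+29+32=92
- #4+#5: cost 6+8=14, value 32+46=78
- #1+#5: cost 7+8=15, value 31+46=77
- #2+#5: cost 6+8=14, value 29+46=75
- #3: cost 14, value 67
Best: 92 util.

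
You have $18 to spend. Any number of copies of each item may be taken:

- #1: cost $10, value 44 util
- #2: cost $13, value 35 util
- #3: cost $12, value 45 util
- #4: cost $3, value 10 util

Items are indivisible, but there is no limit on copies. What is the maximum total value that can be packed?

65 util

Best value-per-unit is #1 at 44/10; filling with it alone gives 1×44 = 44.
Optimal mix: 1×#3 + 2×#4 → cost 18, value 65.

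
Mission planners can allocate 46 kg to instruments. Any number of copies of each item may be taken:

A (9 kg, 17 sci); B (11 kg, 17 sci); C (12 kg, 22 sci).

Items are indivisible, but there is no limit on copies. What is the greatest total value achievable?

85 sci

Best value-per-unit is A at 17/9, and filling with it alone uses mass 5×9=45. No mix of the others beats 5×17 = 85.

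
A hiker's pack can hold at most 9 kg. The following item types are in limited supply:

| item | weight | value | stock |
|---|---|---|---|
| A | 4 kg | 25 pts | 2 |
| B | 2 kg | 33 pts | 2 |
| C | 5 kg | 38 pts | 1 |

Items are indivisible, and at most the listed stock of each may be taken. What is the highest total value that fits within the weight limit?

Top feasible selections:
- 2×B + 1×C: weight 9, value 104
- 1×A + 2×B: weight 8, value 91
- 1×B + 1×C: weight 7, value 71
- 2×B: weight 4, value 66
Best: 104 pts.

104 pts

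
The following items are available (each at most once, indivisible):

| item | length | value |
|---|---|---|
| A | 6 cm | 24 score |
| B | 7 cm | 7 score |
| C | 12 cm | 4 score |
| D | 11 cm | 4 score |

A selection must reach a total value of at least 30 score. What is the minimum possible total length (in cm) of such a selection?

13

Subsets with value ≥ 30, sorted by total length:
- A+B: length 13, value 31
- A+B+D: length 24, value 35
- A+B+C: length 25, value 35
Minimum length: 13 cm.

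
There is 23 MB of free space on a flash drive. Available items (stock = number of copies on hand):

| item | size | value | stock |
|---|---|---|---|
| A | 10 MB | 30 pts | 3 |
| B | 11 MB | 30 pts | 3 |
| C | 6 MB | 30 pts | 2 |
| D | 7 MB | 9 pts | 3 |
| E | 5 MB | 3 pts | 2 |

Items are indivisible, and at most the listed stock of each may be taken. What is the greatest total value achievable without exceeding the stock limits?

90 pts

Top feasible selections:
- 1×A + 2×C: size 22, value 90
- 1×B + 2×C: size 23, value 90
- 2×C + 1×D: size 19, value 69
Best: 90 pts.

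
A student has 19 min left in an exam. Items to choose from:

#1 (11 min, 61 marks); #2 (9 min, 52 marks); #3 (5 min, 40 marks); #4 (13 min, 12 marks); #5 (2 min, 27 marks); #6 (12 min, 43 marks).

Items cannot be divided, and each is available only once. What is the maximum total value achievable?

Check high-value combinations within 19 min:
- #1+#3+#5: time 11+5+2=18, value 61+40+27=128
- #2+#3+#5: time 9+5+2=16, value 52+40+27=119
- #3+#5+#6: time 5+2+12=19, value 40+27+43=110
Best: 128 marks.

128 marks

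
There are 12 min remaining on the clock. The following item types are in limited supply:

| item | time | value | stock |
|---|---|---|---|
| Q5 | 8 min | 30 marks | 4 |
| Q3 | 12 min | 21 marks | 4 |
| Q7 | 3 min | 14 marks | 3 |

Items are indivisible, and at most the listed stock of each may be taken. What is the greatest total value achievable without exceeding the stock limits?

44 marks

Top feasible selections:
- 1×Q5 + 1×Q7: time 11, value 44
- 3×Q7: time 9, value 42
Best: 44 marks.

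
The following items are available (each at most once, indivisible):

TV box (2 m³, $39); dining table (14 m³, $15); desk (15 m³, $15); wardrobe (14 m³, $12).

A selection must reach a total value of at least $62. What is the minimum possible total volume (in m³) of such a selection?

Subsets with value ≥ 62, sorted by total volume:
- TV box+dining table+wardrobe: volume 30, value 66
- TV box+dining table+desk: volume 31, value 69
- TV box+desk+wardrobe: volume 31, value 66
Minimum volume: 30 m³.

30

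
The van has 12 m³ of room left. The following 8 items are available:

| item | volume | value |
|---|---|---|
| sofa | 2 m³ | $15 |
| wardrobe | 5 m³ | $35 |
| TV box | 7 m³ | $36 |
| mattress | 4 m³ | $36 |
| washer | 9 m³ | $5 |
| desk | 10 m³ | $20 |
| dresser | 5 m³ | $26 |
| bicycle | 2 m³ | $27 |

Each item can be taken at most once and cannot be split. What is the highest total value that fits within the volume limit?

$98

This is a 0/1 knapsack; check combinations near the capacity.
- wardrobe+mattress+bicycle: volume 5+4+2=11, value 35+36+27=98
- mattress+dresser+bicycle: volume 4+5+2=11, value 36+26+27=89
- wardrobe+dresser+bicycle: volume 5+5+2=12, value 35+26+27=88
- sofa+wardrobe+mattress: volume 2+5+4=11, value 15+35+36=86
Best: $98.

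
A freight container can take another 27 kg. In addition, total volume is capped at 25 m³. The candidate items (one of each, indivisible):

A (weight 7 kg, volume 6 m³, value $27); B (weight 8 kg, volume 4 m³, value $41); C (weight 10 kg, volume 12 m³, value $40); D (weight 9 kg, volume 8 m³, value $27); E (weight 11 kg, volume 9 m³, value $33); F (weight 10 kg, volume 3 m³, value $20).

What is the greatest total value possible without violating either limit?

Feasible sets respecting both limits:
- A+B+C: weight 25, volume 22, value 108
- B+C+D: weight 27, volume 24, value 108
- A+B+E: weight 26, volume 19, value 101
Best: $108.

$108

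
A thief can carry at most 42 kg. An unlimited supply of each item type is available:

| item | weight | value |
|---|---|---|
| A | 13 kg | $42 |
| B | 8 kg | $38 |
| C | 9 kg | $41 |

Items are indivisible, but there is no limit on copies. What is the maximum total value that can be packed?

$196

Best value-per-unit is B at 38/8; filling with it alone gives 5×38 = 190.
Optimal mix: 3×B + 2×C → weight 42, value 196.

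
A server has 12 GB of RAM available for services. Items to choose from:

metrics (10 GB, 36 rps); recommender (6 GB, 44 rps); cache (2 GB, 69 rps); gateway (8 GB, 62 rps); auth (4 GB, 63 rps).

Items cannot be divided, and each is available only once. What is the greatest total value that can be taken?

Check high-value combinations within 12 GB:
- recommender+cache+auth: memory 6+2+4=12, value 44+69+63=176
- cache+auth: memory 2+4=6, value 69+63=132
- cache+gateway: memory 2+8=10, value 69+62=131
- gateway+auth: memory 8+4=12, value 62+63=125
- recommender+cache: memory 6+2=8, value 44+69=113
Best: 176 rps.

176 rps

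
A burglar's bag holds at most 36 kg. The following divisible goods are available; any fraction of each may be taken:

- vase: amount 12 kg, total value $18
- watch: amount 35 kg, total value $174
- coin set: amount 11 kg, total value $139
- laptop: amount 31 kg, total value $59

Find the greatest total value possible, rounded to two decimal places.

Take in order of value per unit:
- coin set (139/11 per unit): all 11 → value 139, running total 139.00
- watch (174/35 per unit): 25 of 35 → value 25×174/35 = 124.2857, running total 263.29
Total 263.29.

263.29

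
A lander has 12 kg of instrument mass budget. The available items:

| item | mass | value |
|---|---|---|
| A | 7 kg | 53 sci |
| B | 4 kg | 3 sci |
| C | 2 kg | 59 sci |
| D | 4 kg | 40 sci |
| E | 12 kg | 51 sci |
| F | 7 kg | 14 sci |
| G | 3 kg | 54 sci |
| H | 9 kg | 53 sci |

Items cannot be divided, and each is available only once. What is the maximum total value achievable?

166 sci

Check high-value combinations within 12 kg:
- A+C+G: mass 7+2+3=12, value 53+59+54=166
- C+D+G: mass 2+4+3=9, value 59+40+54=153
- C+F+G: mass 2+7+3=12, value 59+14+54=127
- B+C+G: mass 4+2+3=9, value 3+59+54=116
- C+G: mass 2+3=5, value 59+54=113
Best: 166 sci.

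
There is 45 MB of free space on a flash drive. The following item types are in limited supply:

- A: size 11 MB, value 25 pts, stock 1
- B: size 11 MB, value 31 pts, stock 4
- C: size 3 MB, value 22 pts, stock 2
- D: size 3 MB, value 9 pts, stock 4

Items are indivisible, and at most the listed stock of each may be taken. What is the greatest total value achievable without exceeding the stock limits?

155 pts

Top feasible selections:
- 3×B + 2×C + 2×D: size 45, value 155
- 1×A + 2×B + 2×C + 2×D: size 45, value 149
Best: 155 pts.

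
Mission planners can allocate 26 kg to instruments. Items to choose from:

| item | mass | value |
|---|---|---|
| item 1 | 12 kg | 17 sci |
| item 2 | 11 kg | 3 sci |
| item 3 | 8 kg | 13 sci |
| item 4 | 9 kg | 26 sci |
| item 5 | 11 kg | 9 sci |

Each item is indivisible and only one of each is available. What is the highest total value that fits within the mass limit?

43 sci

Check high-value combinations within 26 kg:
- item 1+item 4: mass 12+9=21, value 17+26=43
- item 3+item 4: mass 8+9=17, value 13+26=39
- item 4+item 5: mass 9+11=20, value 26+9=35
- item 1+item 3: mass 12+8=20, value 17+13=30
Best: 43 sci.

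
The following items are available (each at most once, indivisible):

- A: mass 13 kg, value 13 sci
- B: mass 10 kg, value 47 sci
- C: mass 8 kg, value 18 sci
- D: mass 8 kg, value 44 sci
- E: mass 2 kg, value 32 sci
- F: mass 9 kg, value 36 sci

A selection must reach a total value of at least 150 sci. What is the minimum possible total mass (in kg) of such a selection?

29

Subsets with value ≥ 150, sorted by total mass:
- B+D+E+F: mass 29, value 159
- B+C+D+E+F: mass 37, value 177
Minimum mass: 29 kg.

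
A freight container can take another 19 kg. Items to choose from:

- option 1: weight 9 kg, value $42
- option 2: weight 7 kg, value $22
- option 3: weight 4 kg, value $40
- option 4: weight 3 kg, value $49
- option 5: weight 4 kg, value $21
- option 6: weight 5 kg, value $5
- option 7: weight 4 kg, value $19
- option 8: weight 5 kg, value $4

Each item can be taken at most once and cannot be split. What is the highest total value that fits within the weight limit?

$132

This is a 0/1 knapsack; check combinations near the capacity.
- option 2+option 3+option 4+option 5: weight 7+4+3+4=18, value 22+40+49+21=132
- option 1+option 3+option 4: weight 9+4+3=16, value 42+40+49=131
- option 2+option 3+option 4+option 7: weight 7+4+3+4=18, value 22+40+49+19=130
- option 3+option 4+option 5+option 7: weight 4+3+4+4=15, value 40+49+21+19=129
- option 2+option 3+option 4+option 6: weight 7+4+3+5=19, value 22+40+49+5=116
Best: $132.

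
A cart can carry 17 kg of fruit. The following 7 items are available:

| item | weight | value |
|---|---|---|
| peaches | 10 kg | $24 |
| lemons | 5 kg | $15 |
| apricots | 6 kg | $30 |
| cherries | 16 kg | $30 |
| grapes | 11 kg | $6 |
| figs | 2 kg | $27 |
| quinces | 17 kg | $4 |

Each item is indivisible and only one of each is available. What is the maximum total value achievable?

$72

Check high-value combinations within 17 kg:
- lemons+apricots+figs: weight 5+6+2=13, value 15+30+27=72
- peaches+lemons+figs: weight 10+5+2=17, value 24+15+27=66
- apricots+figs: weight 6+2=8, value 30+27=57
Best: $72.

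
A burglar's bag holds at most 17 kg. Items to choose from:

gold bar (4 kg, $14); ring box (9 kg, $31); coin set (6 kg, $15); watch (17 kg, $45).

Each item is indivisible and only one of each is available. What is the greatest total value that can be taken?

$46

Check high-value combinations within 17 kg:
- ring box+coin set: weight 9+6=15, value 31+15=46
- gold bar+ring box: weight 4+9=13, value 14+31=45
- watch: weight 17, value 45
- ring box: weight 9, value 31
Best: $46.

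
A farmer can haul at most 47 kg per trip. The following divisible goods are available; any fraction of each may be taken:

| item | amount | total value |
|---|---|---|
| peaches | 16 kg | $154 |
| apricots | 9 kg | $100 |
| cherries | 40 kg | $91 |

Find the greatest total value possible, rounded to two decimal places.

Take in order of value per unit:
- apricots (100/9 per unit): all 9 → value 100, running total 100.00
- peaches (154/16 per unit): all 16 → value 154, running total 254.00
- cherries (91/40 per unit): 22 of 40 → value 22×91/40 = 50.0500, running total 304.05
Total 304.05.

304.05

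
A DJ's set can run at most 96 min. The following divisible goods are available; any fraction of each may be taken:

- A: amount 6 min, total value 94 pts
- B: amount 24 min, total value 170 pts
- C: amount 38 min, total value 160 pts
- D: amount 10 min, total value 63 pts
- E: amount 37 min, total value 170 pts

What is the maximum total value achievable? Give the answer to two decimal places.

Take in order of value per unit:
- A (94/6 per unit): all 6 → value 94, running total 94.00
- B (170/24 per unit): all 24 → value 170, running total 264.00
- D (63/10 per unit): all 10 → value 63, running total 327.00
- E (170/37 per unit): all 37 → value 170, running total 497.00
- C (160/38 per unit): 19 of 38 → value 19×160/38 = 80.0000, running total 577.00
Total 577.00.

577.00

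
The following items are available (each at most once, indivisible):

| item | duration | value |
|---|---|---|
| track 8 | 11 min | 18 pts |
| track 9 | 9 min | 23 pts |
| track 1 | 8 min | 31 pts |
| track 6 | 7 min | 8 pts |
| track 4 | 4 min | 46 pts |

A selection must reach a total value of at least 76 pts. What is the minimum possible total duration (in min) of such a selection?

12

Subsets with value ≥ 76, sorted by total duration:
- track 1+track 4: duration 12, value 77
- track 1+track 6+track 4: duration 19, value 85
Minimum duration: 12 min.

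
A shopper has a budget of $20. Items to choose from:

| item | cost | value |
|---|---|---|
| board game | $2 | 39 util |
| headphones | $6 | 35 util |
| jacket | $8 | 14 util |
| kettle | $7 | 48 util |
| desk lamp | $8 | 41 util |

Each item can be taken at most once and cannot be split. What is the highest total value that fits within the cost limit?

128 util

Check high-value combinations within $20:
- board game+kettle+desk lamp: cost 2+7+8=17, value 39+48+41=128
- board game+headphones+kettle: cost 2+6+7=15, value 39+35+48=122
- board game+headphones+desk lamp: cost 2+6+8=16, value 39+35+41=115
- board game+jacket+kettle: cost 2+8+7=17, value 39+14+48=101
Best: 128 util.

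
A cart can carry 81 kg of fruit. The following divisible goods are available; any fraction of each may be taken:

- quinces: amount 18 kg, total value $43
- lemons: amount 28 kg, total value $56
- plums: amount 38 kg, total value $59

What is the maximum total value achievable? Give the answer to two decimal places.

153.34

Take in order of value per unit:
- quinces (43/18 per unit): all 18 → value 43, running total 43.00
- lemons (56/28 per unit): all 28 → value 56, running total 99.00
- plums (59/38 per unit): 35 of 38 → value 35×59/38 = 54.3421, running total 153.34
Total 153.34.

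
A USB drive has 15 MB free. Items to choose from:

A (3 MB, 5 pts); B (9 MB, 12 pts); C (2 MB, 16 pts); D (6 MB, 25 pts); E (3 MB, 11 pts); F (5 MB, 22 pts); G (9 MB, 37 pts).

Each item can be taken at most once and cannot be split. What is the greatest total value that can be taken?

This is a 0/1 knapsack; check combinations near the capacity.
- C+E+G: size 2+3+9=14, value 16+11+37=64
- C+D+F: size 2+6+5=13, value 16+25+22=63
- D+G: size 6+9=15, value 25+37=62
- F+G: size 5+9=14, value 22+37=59
- D+E+F: size 6+3+5=14, value 25+11+22=58
Best: 64 pts.

64 pts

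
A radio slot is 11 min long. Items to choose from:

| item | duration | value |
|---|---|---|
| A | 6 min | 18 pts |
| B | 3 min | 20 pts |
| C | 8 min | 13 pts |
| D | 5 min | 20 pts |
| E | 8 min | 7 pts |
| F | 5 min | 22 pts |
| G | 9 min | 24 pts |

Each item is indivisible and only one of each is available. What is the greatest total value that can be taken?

Check high-value combinations within 11 min:
- B+F: duration 3+5=8, value 20+22=42
- D+F: duration 5+5=10, value 20+22=42
- B+D: duration 3+5=8, value 20+20=40
- A+F: duration 6+5=11, value 18+22=40
Best: 42 pts.

42 pts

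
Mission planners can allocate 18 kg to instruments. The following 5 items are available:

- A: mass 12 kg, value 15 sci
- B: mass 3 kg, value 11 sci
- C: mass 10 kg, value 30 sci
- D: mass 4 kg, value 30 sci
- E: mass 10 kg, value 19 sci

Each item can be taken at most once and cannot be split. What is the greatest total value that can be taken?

Check high-value combinations within 18 kg:
- B+C+D: mass 3+10+4=17, value 11+30+30=71
- C+D: mass 10+4=14, value 30+30=60
- B+D+E: mass 3+4+10=17, value 11+30+19=60
- D+E: mass 4+10=14, value 30+19=49
- A+D: mass 12+4=16, value 15+30=45
Best: 71 sci.

71 sci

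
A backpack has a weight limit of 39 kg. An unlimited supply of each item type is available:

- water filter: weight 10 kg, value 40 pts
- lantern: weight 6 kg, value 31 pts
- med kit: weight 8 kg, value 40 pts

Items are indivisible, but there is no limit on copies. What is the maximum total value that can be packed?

195 pts

Best value-per-unit is lantern at 31/6; filling with it alone gives 6×31 = 186.
Optimal mix: 5×lantern + 1×med kit → weight 38, value 195.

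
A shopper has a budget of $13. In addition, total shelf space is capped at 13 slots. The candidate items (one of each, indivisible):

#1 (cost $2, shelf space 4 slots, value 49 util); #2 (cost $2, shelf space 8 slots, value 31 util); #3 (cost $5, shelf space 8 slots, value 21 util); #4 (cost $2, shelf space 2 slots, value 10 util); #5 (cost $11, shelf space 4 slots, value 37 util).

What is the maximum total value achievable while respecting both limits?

86 util

Feasible sets respecting both limits:
- #1+#5: cost 13, shelf space 8, value 86
- #1+#2: cost 4, shelf space 12, value 80
- #1+#3: cost 7, shelf space 12, value 70
- #2+#5: cost 13, shelf space 12, value 68
Best: 86 util.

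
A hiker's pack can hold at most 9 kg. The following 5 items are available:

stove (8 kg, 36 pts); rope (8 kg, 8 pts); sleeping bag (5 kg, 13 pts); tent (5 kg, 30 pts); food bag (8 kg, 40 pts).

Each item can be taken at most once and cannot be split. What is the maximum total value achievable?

Check high-value combinations within 9 kg:
- food bag: weight 8, value 40
- stove: weight 8, value 36
- tent: weight 5, value 30
- sleeping bag: weight 5, value 13
Best: 40 pts.

40 pts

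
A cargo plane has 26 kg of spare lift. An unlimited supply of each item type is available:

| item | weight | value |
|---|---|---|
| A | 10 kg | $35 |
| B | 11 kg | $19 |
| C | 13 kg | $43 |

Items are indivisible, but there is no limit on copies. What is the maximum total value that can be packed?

Best value-per-unit is A at 35/10; filling with it alone gives 2×35 = 70.
Optimal mix: 2×C → weight 26, value 86.

$86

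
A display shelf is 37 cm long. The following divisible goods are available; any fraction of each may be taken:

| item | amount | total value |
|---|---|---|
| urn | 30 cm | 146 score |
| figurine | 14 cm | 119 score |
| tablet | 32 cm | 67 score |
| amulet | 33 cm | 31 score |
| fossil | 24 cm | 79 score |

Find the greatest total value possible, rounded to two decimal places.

230.93

Take in order of value per unit:
- figurine (119/14 per unit): all 14 → value 119, running total 119.00
- urn (146/30 per unit): 23 of 30 → value 23×146/30 = 111.9333, running total 230.93
Total 230.93.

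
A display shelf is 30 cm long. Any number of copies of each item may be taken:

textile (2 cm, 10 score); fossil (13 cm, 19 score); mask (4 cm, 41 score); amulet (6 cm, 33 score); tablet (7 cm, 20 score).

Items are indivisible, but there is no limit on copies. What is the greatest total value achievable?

297 score

Best value-per-unit is mask at 41/4; filling with it alone gives 7×41 = 287.
Optimal mix: 1×textile + 7×mask → length 30, value 297.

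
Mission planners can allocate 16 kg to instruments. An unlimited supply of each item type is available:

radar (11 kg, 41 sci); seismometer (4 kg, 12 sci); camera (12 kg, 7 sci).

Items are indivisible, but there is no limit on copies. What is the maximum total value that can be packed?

Best value-per-unit is radar at 41/11; filling with it alone gives 1×41 = 41.
Optimal mix: 1×radar + 1×seismometer → mass 15, value 53.

53 sci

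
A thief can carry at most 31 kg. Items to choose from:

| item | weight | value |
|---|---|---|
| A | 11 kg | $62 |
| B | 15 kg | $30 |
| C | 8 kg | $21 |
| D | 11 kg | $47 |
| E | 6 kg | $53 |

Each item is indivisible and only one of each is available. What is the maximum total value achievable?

$162

Check high-value combinations within 31 kg:
- A+D+E: weight 11+11+6=28, value 62+47+53=162
- A+C+E: weight 11+8+6=25, value 62+21+53=136
- A+C+D: weight 11+8+11=30, value 62+21+47=130
- C+D+E: weight 8+11+6=25, value 21+47+53=121
Best: $162.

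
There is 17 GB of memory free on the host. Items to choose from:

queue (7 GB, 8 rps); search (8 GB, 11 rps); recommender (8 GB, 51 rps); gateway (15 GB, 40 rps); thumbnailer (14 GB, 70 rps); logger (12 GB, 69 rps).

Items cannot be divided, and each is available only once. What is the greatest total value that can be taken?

Check high-value combinations within 17 GB:
- thumbnailer: memory 14, value 70
- logger: memory 12, value 69
- search+recommender: memory 8+8=16, value 11+51=62
Best: 70 rps.

70 rps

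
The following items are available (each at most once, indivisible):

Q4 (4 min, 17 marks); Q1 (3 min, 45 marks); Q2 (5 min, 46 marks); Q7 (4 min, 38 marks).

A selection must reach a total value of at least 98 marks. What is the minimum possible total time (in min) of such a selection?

Subsets with value ≥ 98, sorted by total time:
- Q4+Q1+Q7: time 11, value 100
- Q1+Q2+Q7: time 12, value 129
- Q4+Q1+Q2: time 12, value 108
- Q4+Q2+Q7: time 13, value 101
Minimum time: 11 min.

11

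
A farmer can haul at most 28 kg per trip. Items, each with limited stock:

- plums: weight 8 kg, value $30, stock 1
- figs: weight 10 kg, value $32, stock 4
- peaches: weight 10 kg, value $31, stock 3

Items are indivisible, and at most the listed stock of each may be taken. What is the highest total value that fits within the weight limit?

$94

Top feasible selections:
- 1×plums + 2×figs: weight 28, value 94
- 1×plums + 1×figs + 1×peaches: weight 28, value 93
- 1×plums + 2×peaches: weight 28, value 92
Best: $94.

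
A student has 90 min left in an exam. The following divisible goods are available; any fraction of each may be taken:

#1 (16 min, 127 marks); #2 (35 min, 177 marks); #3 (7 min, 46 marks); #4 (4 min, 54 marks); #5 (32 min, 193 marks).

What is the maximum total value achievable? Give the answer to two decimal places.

576.77

Take in order of value per unit:
- #4 (54/4 per unit): all 4 → value 54, running total 54.00
- #1 (127/16 per unit): all 16 → value 127, running total 181.00
- #3 (46/7 per unit): all 7 → value 46, running total 227.00
- #5 (193/32 per unit): all 32 → value 193, running total 420.00
- #2 (177/35 per unit): 31 of 35 → value 31×177/35 = 156.7714, running total 576.77
Total 576.77.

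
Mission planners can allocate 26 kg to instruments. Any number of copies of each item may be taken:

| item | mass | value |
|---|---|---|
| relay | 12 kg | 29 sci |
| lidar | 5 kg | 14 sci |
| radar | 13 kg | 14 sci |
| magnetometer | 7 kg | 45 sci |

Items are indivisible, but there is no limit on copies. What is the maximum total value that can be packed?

Best value-per-unit is magnetometer at 45/7; filling with it alone gives 3×45 = 135.
Optimal mix: 1×lidar + 3×magnetometer → mass 26, value 149.

149 sci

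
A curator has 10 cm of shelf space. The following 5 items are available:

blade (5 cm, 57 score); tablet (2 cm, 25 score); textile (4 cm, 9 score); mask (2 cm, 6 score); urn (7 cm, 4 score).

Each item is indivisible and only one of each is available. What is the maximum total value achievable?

88 score

This is a 0/1 knapsack; check combinations near the capacity.
- blade+tablet+mask: length 5+2+2=9, value 57+25+6=88
- blade+tablet: length 5+2=7, value 57+25=82
- blade+textile: length 5+4=9, value 57+9=66
- blade+mask: length 5+2=7, value 57+6=63
- blade: length 5, value 57
Best: 88 score.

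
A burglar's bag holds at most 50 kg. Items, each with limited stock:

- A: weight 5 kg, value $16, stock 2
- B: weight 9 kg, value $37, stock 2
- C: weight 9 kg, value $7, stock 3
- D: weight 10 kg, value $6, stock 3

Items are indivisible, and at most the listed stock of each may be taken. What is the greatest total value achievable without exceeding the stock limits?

Best selections within weight 50 and stock limits:
- 2×A + 2×B + 2×C: weight 46, value 120
- 2×A + 2×B + 1×C + 1×D: weight 47, value 119
- 2×A + 2×B + 2×D: weight 48, value 118
- 2×A + 2×B + 1×C: weight 37, value 113
Best: $120.

$120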